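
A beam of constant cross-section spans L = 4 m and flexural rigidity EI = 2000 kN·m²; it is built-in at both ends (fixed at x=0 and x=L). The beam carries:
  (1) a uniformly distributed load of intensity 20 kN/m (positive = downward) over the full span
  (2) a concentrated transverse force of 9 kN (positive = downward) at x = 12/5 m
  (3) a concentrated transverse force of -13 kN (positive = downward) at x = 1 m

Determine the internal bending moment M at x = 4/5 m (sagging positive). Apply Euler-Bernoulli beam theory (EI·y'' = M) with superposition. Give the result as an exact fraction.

M(4/5) = -103523/30000 kN·m

Load 1 — uniform load w=20 kN/m over full span:
  M_1 = wLx/2 - wL²/12 - wx²/2 = 20·4·(4/5)/2 - 20·4²/12 - 20·(4/5)²/2 = -16/15 kN·m
Load 2 — point force P=9 kN at a=12/5 m (b=L-a=8/5):
  M_2 = Pb²(3a+b)x/L³ - Pab²/L²  [x≤a] = 9·(8/5)²·(3·(12/5)+(8/5))·(4/5)/4³ - 9·(12/5)·(8/5)²/4² = -576/625 kN·m
Load 3 — point force P=-13 kN at a=1 m (b=L-a=3):
  M_3 = Pb²(3a+b)x/L³ - Pab²/L²  [x≤a] = (-13)·3²·(3·1+3)·(4/5)/4³ - (-13)·1·3²/4² = -117/80 kN·m
Superposition: M = Σ M_i = -103523/30000 kN·m ≈ -3.450767 kN·m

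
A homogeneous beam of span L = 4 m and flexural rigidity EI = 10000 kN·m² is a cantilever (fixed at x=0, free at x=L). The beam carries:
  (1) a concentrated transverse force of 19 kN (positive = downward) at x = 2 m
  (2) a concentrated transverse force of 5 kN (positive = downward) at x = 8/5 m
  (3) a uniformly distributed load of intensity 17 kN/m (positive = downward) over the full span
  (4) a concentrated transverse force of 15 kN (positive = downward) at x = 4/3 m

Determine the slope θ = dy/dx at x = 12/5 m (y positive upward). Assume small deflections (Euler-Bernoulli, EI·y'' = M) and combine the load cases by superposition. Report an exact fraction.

θ(12/5) = -42649/1875000 rad

Load 1 — point force P=19 kN at a=2 m (b=L-a=2):
  θ_1 = -Pa²/(2EI)  [x>a] = -19·2²/(2·10000) = -19/5000 rad
Load 2 — point force P=5 kN at a=8/5 m (b=L-a=12/5):
  θ_2 = -Pa²/(2EI)  [x>a] = -5·(8/5)²/(2·10000) = -2/3125 rad
Load 3 — uniform load w=17 kN/m over full span:
  θ_3 = -wx(x²-3Lx+3L²)/(6EI) = -17·(12/5)·((12/5)²-3·4·(12/5)+3·4²)/(6·10000) = -1326/78125 rad
Load 4 — point force P=15 kN at a=4/3 m (b=L-a=8/3):
  θ_4 = -Pa²/(2EI)  [x>a] = -15·(4/3)²/(2·10000) = -1/750 rad
Superposition: θ = Σ θ_i = -42649/1875000 rad ≈ -0.022746 rad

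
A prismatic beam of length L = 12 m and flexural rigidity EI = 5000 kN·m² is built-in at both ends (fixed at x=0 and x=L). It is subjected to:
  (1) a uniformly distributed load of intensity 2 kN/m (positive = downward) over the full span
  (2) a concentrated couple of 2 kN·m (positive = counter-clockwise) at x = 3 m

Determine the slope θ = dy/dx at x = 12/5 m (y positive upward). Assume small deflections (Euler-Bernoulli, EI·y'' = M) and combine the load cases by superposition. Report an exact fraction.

θ(12/5) = -819/156250 rad

Load 1 — uniform load w=2 kN/m over full span:
  θ_1 = -wx(L-x)(L-2x)/(12EI) = -2·(12/5)·(12-(12/5))·(12-2·(12/5))/(12·5000) = -432/78125 rad
Load 2 — applied couple M₀=2 kN·m at a=3 m (b=L-a=9):
  θ_2 = (R_Ax²/2 - M_Ax)/EI  [x≤a] with R_A=3/16, M_A=-3/8 = ((3/16)·(12/5)²/2 - (-3/8)·(12/5))/5000 = 9/31250 rad
Superposition: θ = Σ θ_i = -819/156250 rad ≈ -0.005242 rad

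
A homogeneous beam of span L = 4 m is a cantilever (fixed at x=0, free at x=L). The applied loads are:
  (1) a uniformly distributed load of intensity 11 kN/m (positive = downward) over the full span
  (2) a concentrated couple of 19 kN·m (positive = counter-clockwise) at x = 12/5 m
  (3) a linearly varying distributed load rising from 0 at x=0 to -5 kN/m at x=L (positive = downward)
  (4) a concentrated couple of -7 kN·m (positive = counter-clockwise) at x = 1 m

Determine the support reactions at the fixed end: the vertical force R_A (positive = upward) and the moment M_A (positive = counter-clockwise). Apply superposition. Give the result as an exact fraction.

R_A = 34 kN, M_A = 148/3 kN·m

Load 1 — uniform load w=11 kN/m over full span:
  R_A = wL = 11·4 = 44 kN
  M_A = wL²/2 = 11·4²/2 = 88 kN·m
Load 2 — applied couple M₀=19 kN·m at a=12/5 m (b=L-a=8/5):
  R_A = 0 kN
  M_A = -M₀ = -19 kN·m
Load 3 — triangular load w₀=-5 kN/m (0→w₀ over full span):
  R_A = w₀L/2 = (-5)·4/2 = -10 kN
  M_A = w₀L²/3 = (-5)·4²/3 = -80/3 kN·m
Load 4 — applied couple M₀=-7 kN·m at a=1 m (b=L-a=3):
  R_A = 0 kN
  M_A = -M₀ = -(-7) = 7 kN·m
Superposition: R_A = 34 kN, M_A = 148/3 kN·m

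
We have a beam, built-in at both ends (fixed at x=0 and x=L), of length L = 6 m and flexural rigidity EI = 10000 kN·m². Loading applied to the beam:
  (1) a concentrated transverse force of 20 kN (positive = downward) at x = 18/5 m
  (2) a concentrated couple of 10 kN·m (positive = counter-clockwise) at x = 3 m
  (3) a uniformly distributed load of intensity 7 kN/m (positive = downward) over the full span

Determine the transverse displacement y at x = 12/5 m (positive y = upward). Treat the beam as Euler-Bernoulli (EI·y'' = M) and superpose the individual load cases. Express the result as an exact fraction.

y(12/5) = -31383/7812500 m

Load 1 — point force P=20 kN at a=18/5 m (b=L-a=12/5):
  y_1 = -Pb²x²(3aL-(3a+b)x)/(6L³EI)  [x≤a] = -20·(12/5)²·(12/5)²·(3·(18/5)·6-(3·(18/5)+(12/5))·(12/5))/(6·6³·10000) = -3312/1953125 m
Load 2 — applied couple M₀=10 kN·m at a=3 m (b=L-a=3):
  y_2 = (R_Ax³/6 - M_Ax²/2)/EI  [x≤a] with R_A=5/2, M_A=5/2 = ((5/2)·(12/5)³/6 - (5/2)·(12/5)²/2)/10000 = -9/62500 m
Load 3 — uniform load w=7 kN/m over full span:
  y_3 = -wx²(L-x)²/(24EI) = -7·(12/5)²·(6-(12/5))²/(24·10000) = -1701/781250 m
Superposition: y = Σ y_i = -31383/7812500 m ≈ -0.004017 m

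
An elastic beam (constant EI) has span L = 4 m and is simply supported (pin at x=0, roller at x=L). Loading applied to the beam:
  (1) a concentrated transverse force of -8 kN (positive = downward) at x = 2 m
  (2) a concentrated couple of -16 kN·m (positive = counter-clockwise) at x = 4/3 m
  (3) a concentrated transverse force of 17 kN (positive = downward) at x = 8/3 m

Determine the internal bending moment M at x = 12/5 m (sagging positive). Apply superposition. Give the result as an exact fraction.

M(12/5) = 68/5 kN·m

Load 1 — point force P=-8 kN at a=2 m (b=L-a=2):
  M_1 = Pa(L-x)/L  [x>a] = (-8)·2·(4-(12/5))/4 = -32/5 kN·m
Load 2 — applied couple M₀=-16 kN·m at a=4/3 m (b=L-a=8/3):
  M_2 = M₀x/L - M₀  [x>a] = (-16)·(12/5)/4 - (-16) = 32/5 kN·m
Load 3 — point force P=17 kN at a=8/3 m (b=L-a=4/3):
  M_3 = Pbx/L  [x≤a] = 17·(4/3)·(12/5)/4 = 68/5 kN·m
Superposition: M = Σ M_i = 68/5 kN·m ≈ 13.600000 kN·m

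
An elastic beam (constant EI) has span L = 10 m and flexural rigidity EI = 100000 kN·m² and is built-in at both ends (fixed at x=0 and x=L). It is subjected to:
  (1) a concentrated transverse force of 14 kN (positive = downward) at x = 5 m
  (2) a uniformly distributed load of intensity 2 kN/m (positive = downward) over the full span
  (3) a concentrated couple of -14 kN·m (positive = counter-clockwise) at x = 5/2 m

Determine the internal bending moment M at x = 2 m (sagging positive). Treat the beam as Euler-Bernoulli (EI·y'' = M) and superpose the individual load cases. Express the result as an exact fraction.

Load 1 — point force P=14 kN at a=5 m (b=L-a=5):
  M_1 = Pb²(3a+b)x/L³ - Pab²/L²  [x≤a] = 14·5²·(3·5+5)·2/10³ - 14·5·5²/10² = -7/2 kN·m
Load 2 — uniform load w=2 kN/m over full span:
  M_2 = wLx/2 - wL²/12 - wx²/2 = 2·10·2/2 - 2·10²/12 - 2·2²/2 = -2/3 kN·m
Load 3 — applied couple M₀=-14 kN·m at a=5/2 m (b=L-a=15/2):
  M_3 = R_Ax - M_A  [x≤a] with R_A=-63/40, M_A=21/8 = (-63/40)·2 - (21/8) = -231/40 kN·m
Superposition: M = Σ M_i = -1193/120 kN·m ≈ -9.941667 kN·m

M(2) = -1193/120 kN·m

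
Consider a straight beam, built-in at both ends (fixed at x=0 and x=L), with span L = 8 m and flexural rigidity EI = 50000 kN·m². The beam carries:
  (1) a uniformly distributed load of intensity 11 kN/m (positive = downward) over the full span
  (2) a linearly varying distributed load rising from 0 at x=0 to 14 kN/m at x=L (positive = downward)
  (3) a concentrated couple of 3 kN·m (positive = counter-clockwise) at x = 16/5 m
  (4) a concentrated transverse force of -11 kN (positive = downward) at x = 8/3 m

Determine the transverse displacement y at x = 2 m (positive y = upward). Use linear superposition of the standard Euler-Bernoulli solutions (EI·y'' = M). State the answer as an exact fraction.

y(2) = -35879/20250000 m

Load 1 — uniform load w=11 kN/m over full span:
  y_1 = -wx²(L-x)²/(24EI) = -11·2²·(8-2)²/(24·50000) = -33/25000 m
Load 2 — triangular load w₀=14 kN/m (0→w₀ over full span):
  y_2 = -w₀x²(L-x)²(x+2L)/(120LEI) = -14·2²·(8-2)²·(2+2·8)/(120·8·50000) = -189/250000 m
Load 3 — applied couple M₀=3 kN·m at a=16/5 m (b=L-a=24/5):
  y_3 = (R_Ax³/6 - M_Ax²/2)/EI  [x≤a] with R_A=27/50, M_A=9/25 = ((27/50)·2³/6 - (9/25)·2²/2)/50000 = 0 m
Load 4 — point force P=-11 kN at a=8/3 m (b=L-a=16/3):
  y_4 = -Pb²x²(3aL-(3a+b)x)/(6L³EI)  [x≤a] = -(-11)·(16/3)²·2²·(3·(8/3)·8-(3·(8/3)+(16/3))·2)/(6·8³·50000) = 77/253125 m
Superposition: y = Σ y_i = -35879/20250000 m ≈ -0.001772 m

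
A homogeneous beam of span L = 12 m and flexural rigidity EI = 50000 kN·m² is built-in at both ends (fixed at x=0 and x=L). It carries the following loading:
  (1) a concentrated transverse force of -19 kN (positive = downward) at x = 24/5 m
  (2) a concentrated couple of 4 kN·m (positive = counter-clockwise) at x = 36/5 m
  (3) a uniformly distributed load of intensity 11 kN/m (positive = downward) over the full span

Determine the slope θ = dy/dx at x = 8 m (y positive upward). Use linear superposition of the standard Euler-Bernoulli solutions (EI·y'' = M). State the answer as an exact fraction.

Load 1 — point force P=-19 kN at a=24/5 m (b=L-a=36/5):
  θ_1 = Pa²(L-x)(2bL-(3b+a)(L-x))/(2L³EI)  [x>a] = (-19)·(24/5)²·(12-8)·(2·(36/5)·12-(3·(36/5)+(24/5))·(12-8))/(2·12³·50000) = -266/390625 rad
Load 2 — applied couple M₀=4 kN·m at a=36/5 m (b=L-a=24/5):
  θ_2 = (R_Ax²/2 - M_Ax - M₀(x-a))/EI  [x>a] with R_A=12/25, M_A=32/25 = ((12/25)·8²/2 - (32/25)·8 - 4·(8-(36/5)))/50000 = 3/78125 rad
Load 3 — uniform load w=11 kN/m over full span:
  θ_3 = -wx(L-x)(L-2x)/(12EI) = -11·8·(12-8)·(12-2·8)/(12·50000) = 22/9375 rad
Superposition: θ = Σ θ_i = 1997/1171875 rad ≈ 0.001704 rad

θ(8) = 1997/1171875 rad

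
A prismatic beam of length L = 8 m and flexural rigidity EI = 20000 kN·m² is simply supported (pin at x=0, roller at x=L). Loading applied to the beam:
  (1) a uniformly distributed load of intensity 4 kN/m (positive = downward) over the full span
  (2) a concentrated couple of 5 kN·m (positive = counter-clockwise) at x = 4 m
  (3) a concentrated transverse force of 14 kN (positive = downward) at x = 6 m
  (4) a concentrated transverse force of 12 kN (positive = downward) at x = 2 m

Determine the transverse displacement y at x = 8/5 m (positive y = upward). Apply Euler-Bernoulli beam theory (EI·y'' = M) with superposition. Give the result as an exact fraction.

y(8/5) = -4758/390625 m

Load 1 — uniform load w=4 kN/m over full span:
  y_1 = -wx(L³-2Lx²+x³)/(24EI) = -4·(8/5)·(8³-2·8·(8/5)²+(8/5)³)/(24·20000) = -7424/1171875 m
Load 2 — applied couple M₀=5 kN·m at a=4 m (b=L-a=4):
  y_2 = (M₀x³/(6L)+C₁x)/EI  [x≤a] with C₁=M₀(3b²-L²)/(6L)=-5/3 = (5·(8/5)³/(6·8)+(-5/3)·(8/5))/20000 = -7/62500 m
Load 3 — point force P=14 kN at a=6 m (b=L-a=2):
  y_3 = -Pbx(L²-b²-x²)/(6LEI)  [x≤a] = -14·2·(8/5)·(8²-2²-(8/5)²)/(6·8·20000) = -2513/937500 m
Load 4 — point force P=12 kN at a=2 m (b=L-a=6):
  y_4 = -Pbx(L²-b²-x²)/(6LEI)  [x≤a] = -12·6·(8/5)·(8²-6²-(8/5)²)/(6·8·20000) = -477/156250 m
Superposition: y = Σ y_i = -4758/390625 m ≈ -0.012180 m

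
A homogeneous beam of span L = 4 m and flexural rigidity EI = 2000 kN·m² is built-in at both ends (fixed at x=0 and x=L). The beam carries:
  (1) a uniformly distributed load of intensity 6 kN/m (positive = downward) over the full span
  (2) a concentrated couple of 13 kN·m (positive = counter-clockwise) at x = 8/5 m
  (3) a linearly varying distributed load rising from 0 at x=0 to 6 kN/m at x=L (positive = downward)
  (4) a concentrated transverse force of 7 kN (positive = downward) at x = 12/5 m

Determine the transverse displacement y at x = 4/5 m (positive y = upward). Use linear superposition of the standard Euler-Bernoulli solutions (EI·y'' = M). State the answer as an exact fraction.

Load 1 — uniform load w=6 kN/m over full span:
  y_1 = -wx²(L-x)²/(24EI) = -6·(4/5)²·(4-(4/5))²/(24·2000) = -64/78125 m
Load 2 — applied couple M₀=13 kN·m at a=8/5 m (b=L-a=12/5):
  y_2 = (R_Ax³/6 - M_Ax²/2)/EI  [x≤a] with R_A=117/25, M_A=39/25 = ((117/25)·(4/5)³/6 - (39/25)·(4/5)²/2)/2000 = -39/781250 m
Load 3 — triangular load w₀=6 kN/m (0→w₀ over full span):
  y_3 = -w₀x²(L-x)²(x+2L)/(120LEI) = -6·(4/5)²·(4-(4/5))²·((4/5)+2·4)/(120·4·2000) = -704/1953125 m
Load 4 — point force P=7 kN at a=12/5 m (b=L-a=8/5):
  y_4 = -Pb²x²(3aL-(3a+b)x)/(6L³EI)  [x≤a] = -7·(8/5)²·(4/5)²·(3·(12/5)·4-(3·(12/5)+(8/5))·(4/5))/(6·4³·2000) = -1904/5859375 m
Superposition: y = Σ y_i = -18217/11718750 m ≈ -0.001555 m

y(4/5) = -18217/11718750 m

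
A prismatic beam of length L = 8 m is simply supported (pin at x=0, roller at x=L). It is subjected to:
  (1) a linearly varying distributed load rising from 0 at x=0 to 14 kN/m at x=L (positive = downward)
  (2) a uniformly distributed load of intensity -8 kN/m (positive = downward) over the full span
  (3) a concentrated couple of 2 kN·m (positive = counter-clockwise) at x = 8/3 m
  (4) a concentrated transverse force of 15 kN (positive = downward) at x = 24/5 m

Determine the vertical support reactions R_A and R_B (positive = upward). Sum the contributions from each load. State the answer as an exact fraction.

R_A = -85/12 kN, R_B = 169/12 kN

Load 1 — triangular load w₀=14 kN/m (0→w₀ over full span):
  R_A = w₀L/6 = 14·8/6 = 56/3 kN
  R_B = w₀L/3 = 14·8/3 = 112/3 kN
Load 2 — uniform load w=-8 kN/m over full span:
  R_A = wL/2 = (-8)·8/2 = -32 kN
  R_B = wL/2 = (-8)·8/2 = -32 kN
Load 3 — applied couple M₀=2 kN·m at a=8/3 m (b=L-a=16/3):
  R_A = M₀/L = 2/8 = 1/4 kN
  R_B = -M₀/L = -2/8 = -1/4 kN
Load 4 — point force P=15 kN at a=24/5 m (b=L-a=16/5):
  R_A = Pb/L = 15·(16/5)/8 = 6 kN
  R_B = Pa/L = 15·(24/5)/8 = 9 kN
Superposition: R_A = -85/12 kN, R_B = 169/12 kN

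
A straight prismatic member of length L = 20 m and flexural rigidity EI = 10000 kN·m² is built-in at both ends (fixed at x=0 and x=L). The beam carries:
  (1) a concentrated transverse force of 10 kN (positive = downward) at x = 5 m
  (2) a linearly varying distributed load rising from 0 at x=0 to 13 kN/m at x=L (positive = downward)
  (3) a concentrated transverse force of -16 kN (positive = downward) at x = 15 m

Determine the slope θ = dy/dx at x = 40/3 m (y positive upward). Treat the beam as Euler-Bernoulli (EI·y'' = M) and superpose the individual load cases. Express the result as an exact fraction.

Load 1 — point force P=10 kN at a=5 m (b=L-a=15):
  θ_1 = Pa²(L-x)(2bL-(3b+a)(L-x))/(2L³EI)  [x>a] = 10·5²·(20-(40/3))·(2·15·20-(3·15+5)·(20-(40/3)))/(2·20³·10000) = 1/360 rad
Load 2 — triangular load w₀=13 kN/m (0→w₀ over full span):
  θ_2 = -w₀(2x(L-x)(L-2x)(x+2L)+x²(L-x)²)/(120LEI) = -13·(2·(40/3)·(20-(40/3))·(20-2·(40/3))·((40/3)+2·20)+(40/3)²·(20-(40/3))²)/(120·20·10000) = 182/6075 rad
Load 3 — point force P=-16 kN at a=15 m (b=L-a=5):
  θ_3 = -Pb²x(2aL-(3a+b)x)/(2L³EI)  [x≤a] = -(-16)·5²·(40/3)·(2·15·20-(3·15+5)·(40/3))/(2·20³·10000) = -1/450 rad
Superposition: θ = Σ θ_i = 1483/48600 rad ≈ 0.030514 rad

θ(40/3) = 1483/48600 rad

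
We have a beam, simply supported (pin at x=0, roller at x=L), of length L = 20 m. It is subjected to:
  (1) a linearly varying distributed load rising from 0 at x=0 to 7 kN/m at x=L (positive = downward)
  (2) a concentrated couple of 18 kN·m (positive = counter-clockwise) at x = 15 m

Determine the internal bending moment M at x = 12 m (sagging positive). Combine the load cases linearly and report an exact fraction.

Load 1 — triangular load w₀=7 kN/m (0→w₀ over full span):
  M_1 = w₀Lx/6 - w₀x³/(6L) = 7·20·12/6 - 7·12³/(6·20) = 896/5 kN·m
Load 2 — applied couple M₀=18 kN·m at a=15 m (b=L-a=5):
  M_2 = M₀x/L  [x≤a] = 18·12/20 = 54/5 kN·m
Superposition: M = Σ M_i = 190 kN·m ≈ 190.000000 kN·m

M(12) = 190 kN·m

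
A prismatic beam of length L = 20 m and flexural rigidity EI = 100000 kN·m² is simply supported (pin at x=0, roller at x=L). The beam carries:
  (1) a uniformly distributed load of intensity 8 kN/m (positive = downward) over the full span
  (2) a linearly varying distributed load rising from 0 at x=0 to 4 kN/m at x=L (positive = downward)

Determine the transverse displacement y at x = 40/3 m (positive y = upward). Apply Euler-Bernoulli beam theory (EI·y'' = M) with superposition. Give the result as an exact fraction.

y(40/3) = -664/3645 m

Load 1 — uniform load w=8 kN/m over full span:
  y_1 = -wx(L³-2Lx²+x³)/(24EI) = -8·(40/3)·(20³-2·20·(40/3)²+(40/3)³)/(24·100000) = -176/1215 m
Load 2 — triangular load w₀=4 kN/m (0→w₀ over full span):
  y_2 = -w₀x(7L⁴-10L²x²+3x⁴)/(360LEI) = -4·(40/3)·(7·20⁴-10·20²·(40/3)²+3·(40/3)⁴)/(360·20·100000) = -136/3645 m
Superposition: y = Σ y_i = -664/3645 m ≈ -0.182167 m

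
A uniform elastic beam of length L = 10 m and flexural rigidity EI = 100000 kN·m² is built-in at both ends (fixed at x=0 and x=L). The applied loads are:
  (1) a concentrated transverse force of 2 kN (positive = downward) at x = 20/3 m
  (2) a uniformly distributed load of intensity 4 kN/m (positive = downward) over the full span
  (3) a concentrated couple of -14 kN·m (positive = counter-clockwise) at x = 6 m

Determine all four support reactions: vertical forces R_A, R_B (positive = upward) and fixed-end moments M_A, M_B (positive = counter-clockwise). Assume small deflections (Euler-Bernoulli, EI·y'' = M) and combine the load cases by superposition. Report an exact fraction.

Load 1 — point force P=2 kN at a=20/3 m (b=L-a=10/3):
  R_A = Pb²(3a+b)/L³ = 2·(10/3)²·(3·(20/3)+(10/3))/10³ = 14/27 kN
  M_A = Pab²/L² = 2·(20/3)·(10/3)²/10² = 40/27 kN·m
  R_B = Pa²(a+3b)/L³ = 2·(20/3)²·((20/3)+3·(10/3))/10³ = 40/27 kN
  M_B = -Pa²b/L² = -2·(20/3)²·(10/3)/10² = -80/27 kN·m
Load 2 — uniform load w=4 kN/m over full span:
  R_A = wL/2 = 4·10/2 = 20 kN
  M_A = wL²/12 = 4·10²/12 = 100/3 kN·m
  R_B = wL/2 = 4·10/2 = 20 kN
  M_B = -wL²/12 = -4·10²/12 = -100/3 kN·m
Load 3 — applied couple M₀=-14 kN·m at a=6 m (b=L-a=4):
  R_A = 6M₀ab/L³ = 6·(-14)·6·4/10³ = -252/125 kN
  M_A = M₀b(2a-b)/L² = (-14)·4·(2·6-4)/10² = -112/25 kN·m
  R_B = -6M₀ab/L³ = -6·(-14)·6·4/10³ = 252/125 kN
  M_B = M₀a(2b-a)/L² = (-14)·6·(2·4-6)/10² = -42/25 kN·m
Superposition: R_A = 62446/3375 kN, M_A = 20476/675 kN·m, R_B = 79304/3375 kN, M_B = -25634/675 kN·m

R_A = 62446/3375 kN, M_A = 20476/675 kN·m, R_B = 79304/3375 kN, M_B = -25634/675 kN·m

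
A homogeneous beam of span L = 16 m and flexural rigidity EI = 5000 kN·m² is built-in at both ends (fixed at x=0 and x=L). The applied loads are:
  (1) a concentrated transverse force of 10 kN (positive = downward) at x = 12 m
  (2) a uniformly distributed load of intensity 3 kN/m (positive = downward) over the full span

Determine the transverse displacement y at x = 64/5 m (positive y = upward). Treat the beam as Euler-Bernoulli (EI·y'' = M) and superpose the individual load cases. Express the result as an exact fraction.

Load 1 — point force P=10 kN at a=12 m (b=L-a=4):
  y_1 = -Pa²(L-x)²(3bL-(3b+a)(L-x))/(6L³EI)  [x>a] = -10·12²·(16-(64/5))²·(3·4·16-(3·4+12)·(16-(64/5)))/(6·16³·5000) = -216/15625 m
Load 2 — uniform load w=3 kN/m over full span:
  y_2 = -wx²(L-x)²/(24EI) = -3·(64/5)²·(16-(64/5))²/(24·5000) = -16384/390625 m
Superposition: y = Σ y_i = -21784/390625 m ≈ -0.055767 m

y(64/5) = -21784/390625 m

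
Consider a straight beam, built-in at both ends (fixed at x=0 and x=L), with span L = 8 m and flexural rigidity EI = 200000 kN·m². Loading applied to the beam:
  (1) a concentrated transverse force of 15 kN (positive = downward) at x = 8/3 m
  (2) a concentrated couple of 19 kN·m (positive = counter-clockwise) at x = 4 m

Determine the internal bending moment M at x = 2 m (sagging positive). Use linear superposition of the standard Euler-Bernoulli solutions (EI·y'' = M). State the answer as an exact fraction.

Load 1 — point force P=15 kN at a=8/3 m (b=L-a=16/3):
  M_1 = Pb²(3a+b)x/L³ - Pab²/L²  [x≤a] = 15·(16/3)²·(3·(8/3)+(16/3))·2/8³ - 15·(8/3)·(16/3)²/8² = 40/9 kN·m
Load 2 — applied couple M₀=19 kN·m at a=4 m (b=L-a=4):
  M_2 = R_Ax - M_A  [x≤a] with R_A=57/16, M_A=19/4 = (57/16)·2 - (19/4) = 19/8 kN·m
Superposition: M = Σ M_i = 491/72 kN·m ≈ 6.819444 kN·m

M(2) = 491/72 kN·m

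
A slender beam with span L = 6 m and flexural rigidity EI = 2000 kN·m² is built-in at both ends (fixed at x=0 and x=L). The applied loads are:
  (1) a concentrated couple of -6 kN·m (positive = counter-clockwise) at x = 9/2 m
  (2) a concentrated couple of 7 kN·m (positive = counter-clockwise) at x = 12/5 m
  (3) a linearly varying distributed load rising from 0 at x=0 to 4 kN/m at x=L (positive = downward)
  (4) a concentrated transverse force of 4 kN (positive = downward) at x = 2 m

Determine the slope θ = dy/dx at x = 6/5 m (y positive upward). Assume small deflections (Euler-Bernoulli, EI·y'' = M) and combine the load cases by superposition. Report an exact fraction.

Load 1 — applied couple M₀=-6 kN·m at a=9/2 m (b=L-a=3/2):
  θ_1 = (R_Ax²/2 - M_Ax)/EI  [x≤a] with R_A=-9/8, M_A=-15/8 = ((-9/8)·(6/5)²/2 - (-15/8)·(6/5))/2000 = 9/12500 rad
Load 2 — applied couple M₀=7 kN·m at a=12/5 m (b=L-a=18/5):
  θ_2 = (R_Ax²/2 - M_Ax)/EI  [x≤a] with R_A=42/25, M_A=21/25 = ((42/25)·(6/5)²/2 - (21/25)·(6/5))/2000 = 63/625000 rad
Load 3 — triangular load w₀=4 kN/m (0→w₀ over full span):
  θ_3 = -w₀(2x(L-x)(L-2x)(x+2L)+x²(L-x)²)/(120LEI) = -4·(2·(6/5)·(6-(6/5))·(6-2·(6/5))·((6/5)+2·6)+(6/5)²·(6-(6/5))²)/(120·6·2000) = -126/78125 rad
Load 4 — point force P=4 kN at a=2 m (b=L-a=4):
  θ_4 = -Pb²x(2aL-(3a+b)x)/(2L³EI)  [x≤a] = -4·4²·(6/5)·(2·2·6-(3·2+4)·(6/5))/(2·6³·2000) = -2/1875 rad
Superposition: θ = Σ θ_i = -697/375000 rad ≈ -0.001859 rad

θ(6/5) = -697/375000 rad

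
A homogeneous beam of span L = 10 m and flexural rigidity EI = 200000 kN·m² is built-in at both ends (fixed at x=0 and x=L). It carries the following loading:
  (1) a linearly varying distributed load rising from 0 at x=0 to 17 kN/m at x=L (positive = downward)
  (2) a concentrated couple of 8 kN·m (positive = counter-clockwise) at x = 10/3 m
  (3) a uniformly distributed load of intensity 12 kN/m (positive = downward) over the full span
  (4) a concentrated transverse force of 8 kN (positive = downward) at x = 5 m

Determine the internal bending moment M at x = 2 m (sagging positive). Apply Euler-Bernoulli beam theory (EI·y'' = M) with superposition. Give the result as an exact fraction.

M(2) = -59/5 kN·m

Load 1 — triangular load w₀=17 kN/m (0→w₀ over full span):
  M_1 = 3w₀Lx/20 - w₀L²/30 - w₀x³/(6L) = 3·17·10·2/20 - 17·10²/30 - 17·2³/(6·10) = -119/15 kN·m
Load 2 — applied couple M₀=8 kN·m at a=10/3 m (b=L-a=20/3):
  M_2 = R_Ax - M_A  [x≤a] with R_A=16/15, M_A=0 = (16/15)·2 - 0 = 32/15 kN·m
Load 3 — uniform load w=12 kN/m over full span:
  M_3 = wLx/2 - wL²/12 - wx²/2 = 12·10·2/2 - 12·10²/12 - 12·2²/2 = -4 kN·m
Load 4 — point force P=8 kN at a=5 m (b=L-a=5):
  M_4 = Pb²(3a+b)x/L³ - Pab²/L²  [x≤a] = 8·5²·(3·5+5)·2/10³ - 8·5·5²/10² = -2 kN·m
Superposition: M = Σ M_i = -59/5 kN·m ≈ -11.800000 kN·m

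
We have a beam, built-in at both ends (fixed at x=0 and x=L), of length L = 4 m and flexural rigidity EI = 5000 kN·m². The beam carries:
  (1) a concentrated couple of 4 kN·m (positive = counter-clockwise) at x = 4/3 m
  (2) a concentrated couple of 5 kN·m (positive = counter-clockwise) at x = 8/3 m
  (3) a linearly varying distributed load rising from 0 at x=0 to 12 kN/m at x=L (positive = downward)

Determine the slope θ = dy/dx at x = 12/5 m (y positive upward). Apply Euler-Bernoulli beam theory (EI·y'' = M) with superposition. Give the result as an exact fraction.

θ(12/5) = 751/2343750 rad

Load 1 — applied couple M₀=4 kN·m at a=4/3 m (b=L-a=8/3):
  θ_1 = (R_Ax²/2 - M_Ax - M₀(x-a))/EI  [x>a] with R_A=4/3, M_A=0 = ((4/3)·(12/5)²/2 - 0·(12/5) - 4·((12/5)-(4/3)))/5000 = -4/46875 rad
Load 2 — applied couple M₀=5 kN·m at a=8/3 m (b=L-a=4/3):
  θ_2 = (R_Ax²/2 - M_Ax)/EI  [x≤a] with R_A=5/3, M_A=5/3 = ((5/3)·(12/5)²/2 - (5/3)·(12/5))/5000 = 1/6250 rad
Load 3 — triangular load w₀=12 kN/m (0→w₀ over full span):
  θ_3 = -w₀(2x(L-x)(L-2x)(x+2L)+x²(L-x)²)/(120LEI) = -12·(2·(12/5)·(4-(12/5))·(4-2·(12/5))·((12/5)+2·4)+(12/5)²·(4-(12/5))²)/(120·4·5000) = 96/390625 rad
Superposition: θ = Σ θ_i = 751/2343750 rad ≈ 0.000320 rad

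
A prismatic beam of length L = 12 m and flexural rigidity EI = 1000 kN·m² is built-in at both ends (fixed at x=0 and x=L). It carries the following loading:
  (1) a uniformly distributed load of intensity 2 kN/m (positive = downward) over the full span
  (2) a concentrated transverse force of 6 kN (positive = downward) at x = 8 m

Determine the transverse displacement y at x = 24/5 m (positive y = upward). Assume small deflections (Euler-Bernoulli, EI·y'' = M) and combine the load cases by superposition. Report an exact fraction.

Load 1 — uniform load w=2 kN/m over full span:
  y_1 = -wx²(L-x)²/(24EI) = -2·(24/5)²·(12-(24/5))²/(24·1000) = -7776/78125 m
Load 2 — point force P=6 kN at a=8 m (b=L-a=4):
  y_2 = -Pb²x²(3aL-(3a+b)x)/(6L³EI)  [x≤a] = -6·4²·(24/5)²·(3·8·12-(3·8+4)·(24/5))/(6·12³·1000) = -512/15625 m
Superposition: y = Σ y_i = -10336/78125 m ≈ -0.132301 m

y(24/5) = -10336/78125 m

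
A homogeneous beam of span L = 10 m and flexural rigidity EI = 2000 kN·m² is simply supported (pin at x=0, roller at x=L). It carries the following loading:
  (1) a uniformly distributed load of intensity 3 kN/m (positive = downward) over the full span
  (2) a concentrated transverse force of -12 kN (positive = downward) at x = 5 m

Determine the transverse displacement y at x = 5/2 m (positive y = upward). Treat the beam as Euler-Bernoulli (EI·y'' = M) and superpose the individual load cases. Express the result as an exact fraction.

Load 1 — uniform load w=3 kN/m over full span:
  y_1 = -wx(L³-2Lx²+x³)/(24EI) = -3·(5/2)·(10³-2·10·(5/2)²+(5/2)³)/(24·2000) = -285/2048 m
Load 2 — point force P=-12 kN at a=5 m (b=L-a=5):
  y_2 = -Pbx(L²-b²-x²)/(6LEI)  [x≤a] = -(-12)·5·(5/2)·(10²-5²-(5/2)²)/(6·10·2000) = 11/128 m
Superposition: y = Σ y_i = -109/2048 m ≈ -0.053223 m

y(5/2) = -109/2048 m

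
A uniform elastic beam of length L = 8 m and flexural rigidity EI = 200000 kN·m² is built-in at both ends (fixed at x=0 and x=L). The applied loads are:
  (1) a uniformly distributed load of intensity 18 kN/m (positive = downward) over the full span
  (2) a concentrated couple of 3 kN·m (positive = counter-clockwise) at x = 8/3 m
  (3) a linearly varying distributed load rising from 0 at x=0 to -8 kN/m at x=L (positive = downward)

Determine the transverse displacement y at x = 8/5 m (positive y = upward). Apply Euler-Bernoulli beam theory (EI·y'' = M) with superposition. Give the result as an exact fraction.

Load 1 — uniform load w=18 kN/m over full span:
  y_1 = -wx²(L-x)²/(24EI) = -18·(8/5)²·(8-(8/5))²/(24·200000) = -768/1953125 m
Load 2 — applied couple M₀=3 kN·m at a=8/3 m (b=L-a=16/3):
  y_2 = (R_Ax³/6 - M_Ax²/2)/EI  [x≤a] with R_A=1/2, M_A=0 = ((1/2)·(8/5)³/6 - 0·(8/5)²/2)/200000 = 2/1171875 m
Load 3 — triangular load w₀=-8 kN/m (0→w₀ over full span):
  y_3 = -w₀x²(L-x)²(x+2L)/(120LEI) = -(-8)·(8/5)²·(8-(8/5))²·((8/5)+2·8)/(120·8·200000) = 11264/146484375 m
Superposition: y = Σ y_i = -15362/48828125 m ≈ -0.000315 m

y(8/5) = -15362/48828125 m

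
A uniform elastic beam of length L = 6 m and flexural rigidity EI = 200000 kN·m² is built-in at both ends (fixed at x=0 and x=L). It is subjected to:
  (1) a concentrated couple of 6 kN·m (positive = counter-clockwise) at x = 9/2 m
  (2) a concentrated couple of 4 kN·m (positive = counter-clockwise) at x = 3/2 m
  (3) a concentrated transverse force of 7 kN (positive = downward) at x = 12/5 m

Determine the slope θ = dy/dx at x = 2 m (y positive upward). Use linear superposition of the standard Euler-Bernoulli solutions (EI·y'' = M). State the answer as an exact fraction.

θ(2) = -881/50000000 rad

Load 1 — applied couple M₀=6 kN·m at a=9/2 m (b=L-a=3/2):
  θ_1 = (R_Ax²/2 - M_Ax)/EI  [x≤a] with R_A=9/8, M_A=15/8 = ((9/8)·2²/2 - (15/8)·2)/200000 = -3/400000 rad
Load 2 — applied couple M₀=4 kN·m at a=3/2 m (b=L-a=9/2):
  θ_2 = (R_Ax²/2 - M_Ax - M₀(x-a))/EI  [x>a] with R_A=3/4, M_A=-3/4 = ((3/4)·2²/2 - (-3/4)·2 - 4·(2-(3/2)))/200000 = 1/200000 rad
Load 3 — point force P=7 kN at a=12/5 m (b=L-a=18/5):
  θ_3 = -Pb²x(2aL-(3a+b)x)/(2L³EI)  [x≤a] = -7·(18/5)²·2·(2·(12/5)·6-(3·(12/5)+(18/5))·2)/(2·6³·200000) = -189/12500000 rad
Superposition: θ = Σ θ_i = -881/50000000 rad ≈ -0.000018 rad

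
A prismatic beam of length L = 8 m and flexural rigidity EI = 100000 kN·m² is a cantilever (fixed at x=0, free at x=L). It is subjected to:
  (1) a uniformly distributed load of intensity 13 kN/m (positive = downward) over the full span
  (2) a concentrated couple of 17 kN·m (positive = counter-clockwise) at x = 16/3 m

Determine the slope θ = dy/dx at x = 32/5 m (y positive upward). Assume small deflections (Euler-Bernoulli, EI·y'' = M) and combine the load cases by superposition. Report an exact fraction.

θ(32/5) = -7889/781250 rad

Load 1 — uniform load w=13 kN/m over full span:
  θ_1 = -wx(x²-3Lx+3L²)/(6EI) = -13·(32/5)·((32/5)²-3·8·(32/5)+3·8²)/(6·100000) = -12896/1171875 rad
Load 2 — applied couple M₀=17 kN·m at a=16/3 m (b=L-a=8/3):
  θ_2 = M₀a/EI  [x>a] = 17·(16/3)/100000 = 17/18750 rad
Superposition: θ = Σ θ_i = -7889/781250 rad ≈ -0.010098 rad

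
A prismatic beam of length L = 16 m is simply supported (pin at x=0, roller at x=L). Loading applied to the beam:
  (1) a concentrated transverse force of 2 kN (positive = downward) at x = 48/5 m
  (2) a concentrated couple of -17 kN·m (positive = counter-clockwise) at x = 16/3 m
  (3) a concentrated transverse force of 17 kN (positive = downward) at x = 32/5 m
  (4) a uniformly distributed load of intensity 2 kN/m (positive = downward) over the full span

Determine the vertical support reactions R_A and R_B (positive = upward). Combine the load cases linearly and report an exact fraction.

R_A = 415/16 kN, R_B = 401/16 kN

Load 1 — point force P=2 kN at a=48/5 m (b=L-a=32/5):
  R_A = Pb/L = 2·(32/5)/16 = 4/5 kN
  R_B = Pa/L = 2·(48/5)/16 = 6/5 kN
Load 2 — applied couple M₀=-17 kN·m at a=16/3 m (b=L-a=32/3):
  R_A = M₀/L = (-17)/16 = -17/16 kN
  R_B = -M₀/L = -(-17)/16 = 17/16 kN
Load 3 — point force P=17 kN at a=32/5 m (b=L-a=48/5):
  R_A = Pb/L = 17·(48/5)/16 = 51/5 kN
  R_B = Pa/L = 17·(32/5)/16 = 34/5 kN
Load 4 — uniform load w=2 kN/m over full span:
  R_A = wL/2 = 2·16/2 = 16 kN
  R_B = wL/2 = 2·16/2 = 16 kN
Superposition: R_A = 415/16 kN, R_B = 401/16 kN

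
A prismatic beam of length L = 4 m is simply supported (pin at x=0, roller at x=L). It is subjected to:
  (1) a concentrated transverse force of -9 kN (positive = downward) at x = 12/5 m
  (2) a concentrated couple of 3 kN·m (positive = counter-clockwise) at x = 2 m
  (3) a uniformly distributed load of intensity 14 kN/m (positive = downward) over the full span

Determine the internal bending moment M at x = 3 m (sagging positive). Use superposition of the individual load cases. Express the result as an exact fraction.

M(3) = 297/20 kN·m

Load 1 — point force P=-9 kN at a=12/5 m (b=L-a=8/5):
  M_1 = Pa(L-x)/L  [x>a] = (-9)·(12/5)·(4-3)/4 = -27/5 kN·m
Load 2 — applied couple M₀=3 kN·m at a=2 m (b=L-a=2):
  M_2 = M₀x/L - M₀  [x>a] = 3·3/4 - 3 = -3/4 kN·m
Load 3 — uniform load w=14 kN/m over full span:
  M_3 = wx(L-x)/2 = 14·3·(4-3)/2 = 21 kN·m
Superposition: M = Σ M_i = 297/20 kN·m ≈ 14.850000 kN·m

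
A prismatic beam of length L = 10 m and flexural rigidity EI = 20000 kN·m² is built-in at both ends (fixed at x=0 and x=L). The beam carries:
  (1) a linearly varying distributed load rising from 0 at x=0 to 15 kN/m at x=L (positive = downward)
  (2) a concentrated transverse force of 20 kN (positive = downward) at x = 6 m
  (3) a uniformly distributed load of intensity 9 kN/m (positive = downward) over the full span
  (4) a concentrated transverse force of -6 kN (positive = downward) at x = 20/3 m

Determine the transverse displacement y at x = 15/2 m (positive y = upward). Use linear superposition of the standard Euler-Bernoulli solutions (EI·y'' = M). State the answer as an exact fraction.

y(15/2) = -161869/11059200 m

Load 1 — triangular load w₀=15 kN/m (0→w₀ over full span):
  y_1 = -w₀x²(L-x)²(x+2L)/(120LEI) = -15·(15/2)²·(10-(15/2))²·((15/2)+2·10)/(120·10·20000) = -99/16384 m
Load 2 — point force P=20 kN at a=6 m (b=L-a=4):
  y_2 = -Pa²(L-x)²(3bL-(3b+a)(L-x))/(6L³EI)  [x>a] = -20·6²·(10-(15/2))²·(3·4·10-(3·4+6)·(10-(15/2)))/(6·10³·20000) = -9/3200 m
Load 3 — uniform load w=9 kN/m over full span:
  y_3 = -wx²(L-x)²/(24EI) = -9·(15/2)²·(10-(15/2))²/(24·20000) = -27/4096 m
Load 4 — point force P=-6 kN at a=20/3 m (b=L-a=10/3):
  y_4 = -Pa²(L-x)²(3bL-(3b+a)(L-x))/(6L³EI)  [x>a] = -(-6)·(20/3)²·(10-(15/2))²·(3·(10/3)·10-(3·(10/3)+(20/3))·(10-(15/2)))/(6·10³·20000) = 7/8640 m
Superposition: y = Σ y_i = -161869/11059200 m ≈ -0.014637 m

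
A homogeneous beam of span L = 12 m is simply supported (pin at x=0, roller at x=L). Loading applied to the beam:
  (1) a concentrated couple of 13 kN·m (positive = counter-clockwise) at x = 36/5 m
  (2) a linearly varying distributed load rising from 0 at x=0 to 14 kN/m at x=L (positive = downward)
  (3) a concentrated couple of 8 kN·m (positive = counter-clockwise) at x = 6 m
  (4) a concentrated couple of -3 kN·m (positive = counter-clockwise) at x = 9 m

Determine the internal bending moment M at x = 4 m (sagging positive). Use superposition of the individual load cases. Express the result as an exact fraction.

M(4) = 950/9 kN·m

Load 1 — applied couple M₀=13 kN·m at a=36/5 m (b=L-a=24/5):
  M_1 = M₀x/L  [x≤a] = 13·4/12 = 13/3 kN·m
Load 2 — triangular load w₀=14 kN/m (0→w₀ over full span):
  M_2 = w₀Lx/6 - w₀x³/(6L) = 14·12·4/6 - 14·4³/(6·12) = 896/9 kN·m
Load 3 — applied couple M₀=8 kN·m at a=6 m (b=L-a=6):
  M_3 = M₀x/L  [x≤a] = 8·4/12 = 8/3 kN·m
Load 4 — applied couple M₀=-3 kN·m at a=9 m (b=L-a=3):
  M_4 = M₀x/L  [x≤a] = (-3)·4/12 = -1 kN·m
Superposition: M = Σ M_i = 950/9 kN·m ≈ 105.555556 kN·m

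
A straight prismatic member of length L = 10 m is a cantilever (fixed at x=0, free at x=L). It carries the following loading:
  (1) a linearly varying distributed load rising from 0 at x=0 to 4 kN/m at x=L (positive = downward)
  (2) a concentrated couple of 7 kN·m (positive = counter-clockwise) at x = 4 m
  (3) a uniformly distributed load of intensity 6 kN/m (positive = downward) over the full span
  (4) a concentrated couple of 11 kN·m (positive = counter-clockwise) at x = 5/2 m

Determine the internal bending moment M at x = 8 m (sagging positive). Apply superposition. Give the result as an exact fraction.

M(8) = -292/15 kN·m

Load 1 — triangular load w₀=4 kN/m (0→w₀ over full span):
  M_1 = w₀Lx/2 - w₀L²/3 - w₀x³/(6L) = 4·10·8/2 - 4·10²/3 - 4·8³/(6·10) = -112/15 kN·m
Load 2 — applied couple M₀=7 kN·m at a=4 m (b=L-a=6):
  M_2 = 0  [x>a] = 0 kN·m
Load 3 — uniform load w=6 kN/m over full span:
  M_3 = -w(L-x)²/2 = -6·(10-8)²/2 = -12 kN·m
Load 4 — applied couple M₀=11 kN·m at a=5/2 m (b=L-a=15/2):
  M_4 = 0  [x>a] = 0 kN·m
Superposition: M = Σ M_i = -292/15 kN·m ≈ -19.466667 kN·m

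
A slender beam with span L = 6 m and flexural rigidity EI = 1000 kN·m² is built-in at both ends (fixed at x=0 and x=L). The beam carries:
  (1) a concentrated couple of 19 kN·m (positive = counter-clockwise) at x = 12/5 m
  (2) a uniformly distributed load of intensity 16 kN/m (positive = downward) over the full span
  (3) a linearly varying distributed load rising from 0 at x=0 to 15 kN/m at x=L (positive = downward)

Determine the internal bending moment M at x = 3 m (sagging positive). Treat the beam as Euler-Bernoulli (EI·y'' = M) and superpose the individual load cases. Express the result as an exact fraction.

M(3) = 553/20 kN·m

Load 1 — applied couple M₀=19 kN·m at a=12/5 m (b=L-a=18/5):
  M_1 = R_Ax - M_A - M₀  [x>a] with R_A=114/25, M_A=57/25 = (114/25)·3 - (57/25) - 19 = -38/5 kN·m
Load 2 — uniform load w=16 kN/m over full span:
  M_2 = wLx/2 - wL²/12 - wx²/2 = 16·6·3/2 - 16·6²/12 - 16·3²/2 = 24 kN·m
Load 3 — triangular load w₀=15 kN/m (0→w₀ over full span):
  M_3 = 3w₀Lx/20 - w₀L²/30 - w₀x³/(6L) = 3·15·6·3/20 - 15·6²/30 - 15·3³/(6·6) = 45/4 kN·m
Superposition: M = Σ M_i = 553/20 kN·m ≈ 27.650000 kN·m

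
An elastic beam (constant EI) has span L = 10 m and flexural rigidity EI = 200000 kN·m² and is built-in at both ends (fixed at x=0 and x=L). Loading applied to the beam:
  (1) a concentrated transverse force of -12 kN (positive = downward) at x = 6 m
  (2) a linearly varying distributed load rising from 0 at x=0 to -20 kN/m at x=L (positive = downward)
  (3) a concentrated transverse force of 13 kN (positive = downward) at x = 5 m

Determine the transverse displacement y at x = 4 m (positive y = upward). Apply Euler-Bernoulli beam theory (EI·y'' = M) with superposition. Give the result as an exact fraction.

Load 1 — point force P=-12 kN at a=6 m (b=L-a=4):
  y_1 = -Pb²x²(3aL-(3a+b)x)/(6L³EI)  [x≤a] = -(-12)·4²·4²·(3·6·10-(3·6+4)·4)/(6·10³·200000) = 92/390625 m
Load 2 — triangular load w₀=-20 kN/m (0→w₀ over full span):
  y_2 = -w₀x²(L-x)²(x+2L)/(120LEI) = -(-20)·4²·(10-4)²·(4+2·10)/(120·10·200000) = 18/15625 m
Load 3 — point force P=13 kN at a=5 m (b=L-a=5):
  y_3 = -Pb²x²(3aL-(3a+b)x)/(6L³EI)  [x≤a] = -13·5²·4²·(3·5·10-(3·5+5)·4)/(6·10³·200000) = -91/300000 m
Superposition: y = Σ y_i = 40657/37500000 m ≈ 0.001084 m

y(4) = 40657/37500000 m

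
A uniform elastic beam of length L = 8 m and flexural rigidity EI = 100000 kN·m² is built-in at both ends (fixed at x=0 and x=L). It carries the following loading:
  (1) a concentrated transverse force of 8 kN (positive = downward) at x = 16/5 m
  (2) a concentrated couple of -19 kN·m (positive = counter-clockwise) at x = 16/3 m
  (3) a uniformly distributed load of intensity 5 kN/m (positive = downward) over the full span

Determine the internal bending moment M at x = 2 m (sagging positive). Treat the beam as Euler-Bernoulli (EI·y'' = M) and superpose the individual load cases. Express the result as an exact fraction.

M(2) = 1682/375 kN·m

Load 1 — point force P=8 kN at a=16/5 m (b=L-a=24/5):
  M_1 = Pb²(3a+b)x/L³ - Pab²/L²  [x≤a] = 8·(24/5)²·(3·(16/5)+(24/5))·2/8³ - 8·(16/5)·(24/5)²/8² = 144/125 kN·m
Load 2 — applied couple M₀=-19 kN·m at a=16/3 m (b=L-a=8/3):
  M_2 = R_Ax - M_A  [x≤a] with R_A=-19/6, M_A=-19/3 = (-19/6)·2 - (-19/3) = 0 kN·m
Load 3 — uniform load w=5 kN/m over full span:
  M_3 = wLx/2 - wL²/12 - wx²/2 = 5·8·2/2 - 5·8²/12 - 5·2²/2 = 10/3 kN·m
Superposition: M = Σ M_i = 1682/375 kN·m ≈ 4.485333 kN·m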